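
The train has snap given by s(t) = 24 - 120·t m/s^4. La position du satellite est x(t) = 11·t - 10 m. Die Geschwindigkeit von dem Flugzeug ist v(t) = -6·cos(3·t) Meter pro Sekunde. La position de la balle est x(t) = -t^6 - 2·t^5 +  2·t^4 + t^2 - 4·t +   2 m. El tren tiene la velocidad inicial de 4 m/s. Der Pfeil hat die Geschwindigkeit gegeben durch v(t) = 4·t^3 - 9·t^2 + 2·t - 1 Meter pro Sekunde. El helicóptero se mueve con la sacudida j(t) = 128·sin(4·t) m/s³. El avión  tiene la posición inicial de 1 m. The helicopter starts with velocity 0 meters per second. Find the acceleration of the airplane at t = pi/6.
To solve this, we need to take 1 derivative of our velocity equation v(t) = -6·cos(3·t). The derivative of velocity gives acceleration: a(t) = 18·sin(3·t). Using a(t) = 18·sin(3·t) and substituting t = pi/6, we find a = 18.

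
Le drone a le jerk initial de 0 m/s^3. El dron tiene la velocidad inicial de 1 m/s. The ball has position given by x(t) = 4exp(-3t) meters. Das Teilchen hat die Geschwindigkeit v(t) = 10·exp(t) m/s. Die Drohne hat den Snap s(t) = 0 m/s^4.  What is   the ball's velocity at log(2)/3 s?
Starting from position x(t) = 4·exp(-3·t), we take 1 derivative. Differentiating position, we get velocity: v(t) = -12·exp(-3·t). We have velocity v(t) = -12·exp(-3·t). Substituting t = log(2)/3: v(log(2)/3) = -6.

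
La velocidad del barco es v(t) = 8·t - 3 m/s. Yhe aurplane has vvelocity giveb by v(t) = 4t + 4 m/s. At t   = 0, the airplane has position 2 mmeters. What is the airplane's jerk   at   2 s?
To solve this, we need to take 2 derivatives of our velocity equation v(t) = 4·t + 4. Differentiating velocity, we get acceleration: a(t) = 4. Differentiating acceleration, we get jerk: j(t) = 0. From the given jerk equation j(t) = 0, we substitute t = 2 to get j = 0.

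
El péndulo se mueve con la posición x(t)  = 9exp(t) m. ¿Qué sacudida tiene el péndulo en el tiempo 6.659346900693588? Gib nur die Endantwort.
La respuesta es 7020.37193654255.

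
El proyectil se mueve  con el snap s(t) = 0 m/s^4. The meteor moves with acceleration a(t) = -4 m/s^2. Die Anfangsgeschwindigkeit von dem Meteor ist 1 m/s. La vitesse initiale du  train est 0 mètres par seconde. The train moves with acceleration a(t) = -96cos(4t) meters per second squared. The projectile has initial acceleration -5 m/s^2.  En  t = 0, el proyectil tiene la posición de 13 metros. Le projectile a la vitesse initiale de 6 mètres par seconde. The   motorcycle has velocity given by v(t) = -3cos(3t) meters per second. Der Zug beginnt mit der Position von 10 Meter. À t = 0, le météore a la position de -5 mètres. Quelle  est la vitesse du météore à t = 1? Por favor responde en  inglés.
Starting from acceleration a(t) = -4, we take 1 antiderivative. Integrating acceleration and using the initial condition v(0) = 1, we get v(t) = 1 - 4·t. From the given velocity equation v(t) = 1 - 4·t, we substitute t = 1 to get v = -3.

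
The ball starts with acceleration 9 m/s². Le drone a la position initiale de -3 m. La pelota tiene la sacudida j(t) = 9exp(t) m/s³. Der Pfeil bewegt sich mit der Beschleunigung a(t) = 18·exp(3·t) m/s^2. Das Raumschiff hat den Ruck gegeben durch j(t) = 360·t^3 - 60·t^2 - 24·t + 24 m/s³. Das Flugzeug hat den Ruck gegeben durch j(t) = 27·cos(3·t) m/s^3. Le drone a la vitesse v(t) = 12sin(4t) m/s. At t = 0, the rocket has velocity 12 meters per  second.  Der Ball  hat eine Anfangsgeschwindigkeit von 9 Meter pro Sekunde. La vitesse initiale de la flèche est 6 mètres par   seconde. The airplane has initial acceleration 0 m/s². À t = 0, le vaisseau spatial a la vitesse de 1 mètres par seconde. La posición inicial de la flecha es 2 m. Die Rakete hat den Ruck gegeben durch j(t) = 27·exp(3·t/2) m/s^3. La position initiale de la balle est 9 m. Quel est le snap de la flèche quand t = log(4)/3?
Pour résoudre ceci, nous devons prendre 2 dérivées de notre équation de l'accélération a(t) = 18·exp(3·t). La dérivée de l'accélération donne le jerk: j(t) = 54·exp(3·t). La dérivée du jerk donne le snap: s(t) = 162·exp(3·t). En utilisant s(t) = 162·exp(3·t) et en substituant t = log(4)/3, nous trouvons s = 648.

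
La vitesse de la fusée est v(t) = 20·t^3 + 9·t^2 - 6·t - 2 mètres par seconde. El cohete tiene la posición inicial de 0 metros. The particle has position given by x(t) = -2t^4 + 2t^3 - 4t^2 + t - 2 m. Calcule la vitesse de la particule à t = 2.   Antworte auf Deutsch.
Um dies zu lösen, müssen wir 1 Ableitung unserer Gleichung für die Position x(t) = -2·t^4 + 2·t^3 - 4·t^2 + t - 2 nehmen. Die Ableitung von der Position ergibt die Geschwindigkeit: v(t) = -8·t^3 + 6·t^2 - 8·t + 1. Aus der Gleichung für die Geschwindigkeit v(t) = -8·t^3 + 6·t^2 - 8·t + 1, setzen wir t = 2 ein und erhalten v = -55.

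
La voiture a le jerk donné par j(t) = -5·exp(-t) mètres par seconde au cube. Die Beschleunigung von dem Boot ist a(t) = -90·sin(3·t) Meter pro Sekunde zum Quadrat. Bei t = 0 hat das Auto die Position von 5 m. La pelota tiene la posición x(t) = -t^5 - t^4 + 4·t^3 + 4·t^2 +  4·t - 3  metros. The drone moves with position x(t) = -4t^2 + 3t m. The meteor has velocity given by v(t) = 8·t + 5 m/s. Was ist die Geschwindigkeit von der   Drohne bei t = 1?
Wir müssen unsere Gleichung für die Position x(t) = -4·t^2 + 3·t 1-mal ableiten. Mit d/dt von x(t) finden wir v(t) = 3 - 8·t. Mit v(t) = 3 - 8·t und Einsetzen von t = 1, finden wir v = -5.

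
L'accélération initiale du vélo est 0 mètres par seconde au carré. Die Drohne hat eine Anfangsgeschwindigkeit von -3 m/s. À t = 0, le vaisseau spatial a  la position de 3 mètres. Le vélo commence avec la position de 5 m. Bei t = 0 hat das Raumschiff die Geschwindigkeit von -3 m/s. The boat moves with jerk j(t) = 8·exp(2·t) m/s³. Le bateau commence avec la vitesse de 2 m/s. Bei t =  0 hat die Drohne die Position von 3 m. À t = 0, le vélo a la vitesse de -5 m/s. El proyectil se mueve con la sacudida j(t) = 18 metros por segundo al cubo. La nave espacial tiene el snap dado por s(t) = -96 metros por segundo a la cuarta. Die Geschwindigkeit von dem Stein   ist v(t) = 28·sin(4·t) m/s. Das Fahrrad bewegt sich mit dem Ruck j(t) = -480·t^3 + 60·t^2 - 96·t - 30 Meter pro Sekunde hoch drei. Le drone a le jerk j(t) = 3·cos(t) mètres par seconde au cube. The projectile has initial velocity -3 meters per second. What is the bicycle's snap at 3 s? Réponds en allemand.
Ausgehend von dem Ruck j(t) = -480·t^3 + 60·t^2 - 96·t - 30, nehmen wir 1 Ableitung. Durch Ableiten von dem Ruck erhalten wir den Snap: s(t) = -1440·t^2 + 120·t - 96. Wir haben den Snap s(t) = -1440·t^2 + 120·t - 96. Durch Einsetzen von t = 3: s(3) = -12696.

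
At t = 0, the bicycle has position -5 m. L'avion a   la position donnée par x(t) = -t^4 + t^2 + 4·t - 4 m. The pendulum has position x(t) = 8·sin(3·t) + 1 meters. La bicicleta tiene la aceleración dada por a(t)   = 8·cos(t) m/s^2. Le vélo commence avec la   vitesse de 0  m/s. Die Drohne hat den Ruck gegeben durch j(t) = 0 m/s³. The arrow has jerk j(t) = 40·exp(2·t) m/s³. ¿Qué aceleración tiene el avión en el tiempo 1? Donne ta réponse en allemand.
Wir müssen unsere Gleichung für die Position x(t) = -t^4 + t^2 + 4·t - 4 2-mal ableiten. Mit d/dt von x(t) finden wir v(t) = -4·t^3 + 2·t + 4. Durch Ableiten von der Geschwindigkeit erhalten wir die Beschleunigung: a(t) = 2 - 12·t^2. Aus der Gleichung für die Beschleunigung a(t) = 2 - 12·t^2, setzen wir t = 1 ein und erhalten a = -10.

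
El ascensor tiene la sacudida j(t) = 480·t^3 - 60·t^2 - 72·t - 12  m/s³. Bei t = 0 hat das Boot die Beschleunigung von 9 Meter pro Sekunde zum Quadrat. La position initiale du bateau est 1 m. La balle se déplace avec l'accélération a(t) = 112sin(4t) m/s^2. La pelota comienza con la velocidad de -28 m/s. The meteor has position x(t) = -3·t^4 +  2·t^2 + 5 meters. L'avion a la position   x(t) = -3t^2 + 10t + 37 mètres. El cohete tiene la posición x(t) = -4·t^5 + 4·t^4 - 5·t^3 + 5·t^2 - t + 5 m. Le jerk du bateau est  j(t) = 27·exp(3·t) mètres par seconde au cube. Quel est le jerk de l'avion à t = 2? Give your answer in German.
Um dies zu lösen, müssen wir 3 Ableitungen unserer Gleichung für die Position x(t) = -3·t^2 + 10·t + 37 nehmen. Mit d/dt von x(t) finden wir v(t) = 10 - 6·t. Mit d/dt von v(t) finden wir a(t) = -6. Mit d/dt von a(t) finden wir j(t) = 0. Aus der Gleichung für den Ruck j(t) = 0, setzen wir t = 2 ein und erhalten j = 0.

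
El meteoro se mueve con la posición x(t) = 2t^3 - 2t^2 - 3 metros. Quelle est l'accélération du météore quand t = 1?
Nous devons dériver notre équation de la position x(t) = 2·t^3 - 2·t^2 - 3 2 fois. En dérivant la position, nous obtenons la vitesse: v(t) = 6·t^2 - 4·t. En prenant d/dt de v(t), nous trouvons a(t) = 12·t - 4. Nous avons l'accélération a(t) = 12·t - 4. En substituant t = 1: a(1) = 8.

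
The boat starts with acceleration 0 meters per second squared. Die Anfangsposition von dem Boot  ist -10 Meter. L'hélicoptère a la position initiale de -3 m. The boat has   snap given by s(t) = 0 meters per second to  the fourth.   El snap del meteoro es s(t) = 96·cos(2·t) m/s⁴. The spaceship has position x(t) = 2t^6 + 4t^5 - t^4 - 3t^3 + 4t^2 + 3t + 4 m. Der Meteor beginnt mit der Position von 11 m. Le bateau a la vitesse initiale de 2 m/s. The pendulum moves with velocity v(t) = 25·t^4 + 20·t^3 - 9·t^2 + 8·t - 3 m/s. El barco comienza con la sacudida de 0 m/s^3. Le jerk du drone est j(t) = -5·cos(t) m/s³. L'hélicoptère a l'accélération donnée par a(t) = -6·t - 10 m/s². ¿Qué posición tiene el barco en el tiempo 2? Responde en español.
Para resolver esto, necesitamos tomar 4 integrales de nuestra ecuación del snap s(t) = 0. La integral del snap es la sacudida. Usando j(0) = 0, obtenemos j(t) = 0. La integral de la sacudida es la aceleración. Usando a(0) = 0, obtenemos a(t) = 0. La antiderivada de la aceleración, con v(0) = 2, da la velocidad: v(t) = 2. La integral de la velocidad, con x(0) = -10, da la posición: x(t) = 2·t - 10. De la ecuación de la posición x(t) = 2·t - 10, sustituimos t = 2 para obtener x = -6.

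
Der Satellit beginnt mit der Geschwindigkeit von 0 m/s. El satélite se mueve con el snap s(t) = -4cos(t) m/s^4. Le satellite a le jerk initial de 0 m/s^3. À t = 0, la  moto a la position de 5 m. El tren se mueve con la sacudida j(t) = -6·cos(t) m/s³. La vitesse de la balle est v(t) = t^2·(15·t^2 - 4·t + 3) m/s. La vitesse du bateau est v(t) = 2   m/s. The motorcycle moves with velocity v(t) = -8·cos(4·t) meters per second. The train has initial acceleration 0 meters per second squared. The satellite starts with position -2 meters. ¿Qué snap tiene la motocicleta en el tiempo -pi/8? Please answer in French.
Pour résoudre ceci, nous devons prendre 3 dérivées de notre équation de la vitesse v(t) = -8·cos(4·t). La dérivée de la vitesse donne l'accélération: a(t) = 32·sin(4·t). En prenant d/dt de a(t), nous trouvons j(t) = 128·cos(4·t). En dérivant le jerk, nous obtenons le snap: s(t) = -512·sin(4·t). De l'équation du snap s(t) = -512·sin(4·t), nous substituons t = -pi/8 pour obtenir s = 512.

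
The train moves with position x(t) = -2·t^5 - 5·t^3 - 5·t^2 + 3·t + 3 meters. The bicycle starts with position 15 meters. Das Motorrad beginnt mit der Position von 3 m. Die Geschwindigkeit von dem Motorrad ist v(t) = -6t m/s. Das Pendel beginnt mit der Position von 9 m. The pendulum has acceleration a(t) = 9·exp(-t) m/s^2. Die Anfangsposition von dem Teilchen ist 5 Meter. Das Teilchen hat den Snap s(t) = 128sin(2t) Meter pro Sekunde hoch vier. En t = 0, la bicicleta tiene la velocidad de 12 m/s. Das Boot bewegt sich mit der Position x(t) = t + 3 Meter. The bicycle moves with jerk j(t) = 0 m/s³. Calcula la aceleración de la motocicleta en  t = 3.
Para resolver esto, necesitamos tomar 1 derivada de nuestra ecuación de la velocidad v(t) = -6·t. Tomando d/dt de v(t), encontramos a(t) = -6. Tenemos la aceleración a(t) = -6. Sustituyendo t = 3: a(3) = -6.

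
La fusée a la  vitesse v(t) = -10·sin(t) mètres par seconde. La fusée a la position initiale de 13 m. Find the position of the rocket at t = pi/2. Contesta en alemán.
Ausgehend von der Geschwindigkeit v(t) = -10·sin(t), nehmen wir 1 Stammfunktion. Mit ∫v(t)dt und Anwendung von x(0) = 13, finden wir x(t) = 10·cos(t) + 3. Aus der Gleichung für die Position x(t) = 10·cos(t) + 3, setzen wir t = pi/2 ein und erhalten x = 3.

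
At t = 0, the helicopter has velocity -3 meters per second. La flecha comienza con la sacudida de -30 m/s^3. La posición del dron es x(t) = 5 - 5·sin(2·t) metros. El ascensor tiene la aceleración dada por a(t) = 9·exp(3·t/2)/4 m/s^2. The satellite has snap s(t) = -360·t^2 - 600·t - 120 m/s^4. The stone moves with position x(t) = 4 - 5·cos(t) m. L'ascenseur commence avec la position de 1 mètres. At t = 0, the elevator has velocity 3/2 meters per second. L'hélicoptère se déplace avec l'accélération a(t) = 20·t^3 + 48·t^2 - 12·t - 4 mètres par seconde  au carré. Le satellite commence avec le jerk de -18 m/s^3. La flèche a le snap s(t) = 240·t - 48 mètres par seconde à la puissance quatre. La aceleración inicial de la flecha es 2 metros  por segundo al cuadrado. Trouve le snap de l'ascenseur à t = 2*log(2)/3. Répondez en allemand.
Ausgehend von der Beschleunigung a(t) = 9·exp(3·t/2)/4, nehmen wir 2 Ableitungen. Die Ableitung von der Beschleunigung ergibt den Ruck: j(t) = 27·exp(3·t/2)/8. Durch Ableiten von dem Ruck erhalten wir den Snap: s(t) = 81·exp(3·t/2)/16. Mit s(t) = 81·exp(3·t/2)/16 und Einsetzen von t = 2*log(2)/3, finden wir s = 81/8.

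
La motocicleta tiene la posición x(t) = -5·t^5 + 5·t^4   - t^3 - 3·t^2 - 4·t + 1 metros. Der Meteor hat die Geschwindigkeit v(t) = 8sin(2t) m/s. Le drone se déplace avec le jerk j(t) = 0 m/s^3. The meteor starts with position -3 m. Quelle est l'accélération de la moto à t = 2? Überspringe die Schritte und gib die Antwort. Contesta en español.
La respuesta es -578.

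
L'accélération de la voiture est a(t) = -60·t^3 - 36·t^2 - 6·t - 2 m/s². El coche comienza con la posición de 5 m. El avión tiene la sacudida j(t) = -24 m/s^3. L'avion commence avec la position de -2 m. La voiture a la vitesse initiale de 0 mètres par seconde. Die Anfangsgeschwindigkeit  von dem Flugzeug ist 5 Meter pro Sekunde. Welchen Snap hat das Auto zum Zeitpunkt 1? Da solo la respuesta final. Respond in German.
Die Antwort ist -432.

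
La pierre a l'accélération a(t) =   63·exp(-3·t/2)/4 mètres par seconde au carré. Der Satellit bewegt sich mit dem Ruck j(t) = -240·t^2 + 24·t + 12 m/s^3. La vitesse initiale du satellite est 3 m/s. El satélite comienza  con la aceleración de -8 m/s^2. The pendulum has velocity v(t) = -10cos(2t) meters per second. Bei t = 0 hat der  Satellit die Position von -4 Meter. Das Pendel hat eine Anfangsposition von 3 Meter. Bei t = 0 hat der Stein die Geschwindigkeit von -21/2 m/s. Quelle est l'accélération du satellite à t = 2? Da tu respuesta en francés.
En partant du jerk j(t) = -240·t^2 + 24·t + 12, nous prenons 1 primitive. L'intégrale du jerk, avec a(0) = -8, donne l'accélération: a(t) = -80·t^3 + 12·t^2 + 12·t - 8. De l'équation de l'accélération a(t) = -80·t^3 + 12·t^2 + 12·t - 8, nous substituons t = 2 pour obtenir a = -576.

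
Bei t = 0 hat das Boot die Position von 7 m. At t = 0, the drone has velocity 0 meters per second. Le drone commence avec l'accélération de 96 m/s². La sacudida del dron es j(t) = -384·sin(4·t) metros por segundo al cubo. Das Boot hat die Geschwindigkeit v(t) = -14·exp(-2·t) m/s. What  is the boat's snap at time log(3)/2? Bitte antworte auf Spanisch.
Para resolver esto, necesitamos tomar 3 derivadas de nuestra ecuación de la velocidad v(t) = -14·exp(-2·t). La derivada de la velocidad da la aceleración: a(t) = 28·exp(-2·t). La derivada de la aceleración da la sacudida: j(t) = -56·exp(-2·t). Tomando d/dt de j(t), encontramos s(t) = 112·exp(-2·t). Usando s(t) = 112·exp(-2·t) y sustituyendo t = log(3)/2, encontramos s = 112/3.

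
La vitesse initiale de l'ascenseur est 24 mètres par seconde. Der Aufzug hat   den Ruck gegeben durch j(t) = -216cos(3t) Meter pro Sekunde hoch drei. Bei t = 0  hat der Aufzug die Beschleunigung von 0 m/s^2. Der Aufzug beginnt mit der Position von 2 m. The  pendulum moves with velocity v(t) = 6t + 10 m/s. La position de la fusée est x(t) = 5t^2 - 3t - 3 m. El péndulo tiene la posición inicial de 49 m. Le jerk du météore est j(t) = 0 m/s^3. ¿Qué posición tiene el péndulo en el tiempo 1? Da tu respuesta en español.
Partiendo de la velocidad v(t) = 6·t + 10, tomamos 1 integral. La antiderivada de la velocidad es la posición. Usando x(0) = 49, obtenemos x(t) = 3·t^2 + 10·t + 49. Tenemos la posición x(t) = 3·t^2 + 10·t + 49. Sustituyendo t = 1: x(1) = 62.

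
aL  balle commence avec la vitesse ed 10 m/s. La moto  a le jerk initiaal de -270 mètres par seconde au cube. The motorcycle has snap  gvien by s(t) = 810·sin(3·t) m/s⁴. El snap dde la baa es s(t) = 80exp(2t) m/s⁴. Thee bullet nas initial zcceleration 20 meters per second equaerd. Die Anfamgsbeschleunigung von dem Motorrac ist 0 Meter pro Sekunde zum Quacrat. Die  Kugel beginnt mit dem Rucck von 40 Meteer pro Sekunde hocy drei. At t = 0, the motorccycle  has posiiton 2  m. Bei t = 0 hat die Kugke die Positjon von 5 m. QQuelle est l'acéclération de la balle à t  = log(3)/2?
Nous devons intégrer notre équation du snap s(t) = 80·exp(2·t) 2 fois. En prenant ∫s(t)dt et en appliquant j(0) = 40, nous trouvons j(t) = 40·exp(2·t). En prenant ∫j(t)dt et en appliquant a(0) = 20, nous trouvons a(t) = 20·exp(2·t). En utilisant a(t) = 20·exp(2·t) et en substituant t = log(3)/2, nous trouvons a = 60.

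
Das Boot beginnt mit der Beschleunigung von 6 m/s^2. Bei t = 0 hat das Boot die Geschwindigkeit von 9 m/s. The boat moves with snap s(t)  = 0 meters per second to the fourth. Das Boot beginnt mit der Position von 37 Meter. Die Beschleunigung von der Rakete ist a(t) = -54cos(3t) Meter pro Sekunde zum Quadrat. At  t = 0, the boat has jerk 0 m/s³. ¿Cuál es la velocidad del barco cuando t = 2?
Para resolver esto, necesitamos tomar 3 antiderivadas de nuestra ecuación del snap s(t) = 0. Tomando ∫s(t)dt y aplicando j(0) = 0, encontramos j(t) = 0. Integrando la sacudida y usando la condición inicial a(0) = 6, obtenemos a(t) = 6. La antiderivada de la aceleración es la velocidad. Usando v(0) = 9, obtenemos v(t) = 6·t + 9. Usando v(t) = 6·t + 9 y sustituyendo t = 2, encontramos v = 21.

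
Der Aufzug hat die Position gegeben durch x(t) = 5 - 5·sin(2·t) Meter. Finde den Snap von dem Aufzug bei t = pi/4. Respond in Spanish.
Partiendo de la posición x(t) = 5 - 5·sin(2·t), tomamos 4 derivadas. Derivando la posición, obtenemos la velocidad: v(t) = -10·cos(2·t). Derivando la velocidad, obtenemos la aceleración: a(t) = 20·sin(2·t). Tomando d/dt de a(t), encontramos j(t) = 40·cos(2·t). Tomando d/dt de j(t), encontramos s(t) = -80·sin(2·t). De la ecuación del snap s(t) = -80·sin(2·t), sustituimos t = pi/4 para obtener s = -80.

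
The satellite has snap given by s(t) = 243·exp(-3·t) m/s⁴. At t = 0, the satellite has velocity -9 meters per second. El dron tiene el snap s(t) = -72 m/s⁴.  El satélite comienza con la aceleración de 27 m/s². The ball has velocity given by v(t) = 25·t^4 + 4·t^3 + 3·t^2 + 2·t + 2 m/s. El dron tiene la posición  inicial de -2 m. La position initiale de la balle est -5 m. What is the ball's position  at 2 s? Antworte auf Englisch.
To find the answer, we compute 1 integral of v(t) = 25·t^4 + 4·t^3 + 3·t^2 + 2·t + 2. The antiderivative of velocity is position. Using x(0) = -5, we get x(t) = 5·t^5 + t^4 + t^3 + t^2 + 2·t - 5. From the given position equation x(t) = 5·t^5 + t^4 + t^3 + t^2 + 2·t - 5, we substitute t = 2 to get x = 187.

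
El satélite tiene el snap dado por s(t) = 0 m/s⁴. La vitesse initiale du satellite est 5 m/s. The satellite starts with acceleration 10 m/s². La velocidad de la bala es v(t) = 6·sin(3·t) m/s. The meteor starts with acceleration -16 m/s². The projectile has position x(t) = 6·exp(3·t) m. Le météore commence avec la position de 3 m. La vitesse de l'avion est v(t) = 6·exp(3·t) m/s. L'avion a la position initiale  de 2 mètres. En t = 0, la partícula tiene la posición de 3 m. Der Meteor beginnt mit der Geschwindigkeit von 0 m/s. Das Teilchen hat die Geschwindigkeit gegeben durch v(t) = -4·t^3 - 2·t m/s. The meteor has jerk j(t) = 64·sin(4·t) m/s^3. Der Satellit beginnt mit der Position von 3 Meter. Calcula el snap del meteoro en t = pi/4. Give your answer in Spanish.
Para resolver esto, necesitamos tomar 1 derivada de nuestra ecuación de la sacudida j(t) = 64·sin(4·t). Tomando d/dt de j(t), encontramos s(t) = 256·cos(4·t). Tenemos el snap s(t) = 256·cos(4·t). Sustituyendo t = pi/4: s(pi/4) = -256.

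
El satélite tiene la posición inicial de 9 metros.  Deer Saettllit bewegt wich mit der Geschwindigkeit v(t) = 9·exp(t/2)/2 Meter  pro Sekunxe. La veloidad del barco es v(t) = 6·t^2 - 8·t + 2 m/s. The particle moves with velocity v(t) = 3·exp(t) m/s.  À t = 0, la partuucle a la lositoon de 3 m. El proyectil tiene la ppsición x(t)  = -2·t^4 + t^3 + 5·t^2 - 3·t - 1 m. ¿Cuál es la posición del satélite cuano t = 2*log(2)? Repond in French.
Nous devons trouver la primitive de notre équation de la vitesse v(t) = 9·exp(t/2)/2 1 fois. En prenant ∫v(t)dt et en appliquant x(0) = 9, nous trouvons x(t) = 9·exp(t/2). Nous avons la position x(t) = 9·exp(t/2). En substituant t = 2*log(2): x(2*log(2)) = 18.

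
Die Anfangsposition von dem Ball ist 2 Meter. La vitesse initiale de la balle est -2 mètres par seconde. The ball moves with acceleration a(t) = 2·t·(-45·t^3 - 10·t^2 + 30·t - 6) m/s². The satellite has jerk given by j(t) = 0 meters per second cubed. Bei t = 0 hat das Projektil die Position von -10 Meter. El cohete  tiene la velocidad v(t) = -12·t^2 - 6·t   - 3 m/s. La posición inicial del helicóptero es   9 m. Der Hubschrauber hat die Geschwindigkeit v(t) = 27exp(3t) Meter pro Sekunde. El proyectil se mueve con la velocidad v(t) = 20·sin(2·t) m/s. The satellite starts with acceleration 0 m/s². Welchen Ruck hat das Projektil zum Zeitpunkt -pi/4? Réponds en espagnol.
Debemos derivar nuestra ecuación de la velocidad v(t) = 20·sin(2·t) 2 veces. Tomando d/dt de v(t), encontramos a(t) = 40·cos(2·t). La derivada de la aceleración da la sacudida: j(t) = -80·sin(2·t). De la ecuación de la sacudida j(t) = -80·sin(2·t), sustituimos t = -pi/4 para obtener j = 80.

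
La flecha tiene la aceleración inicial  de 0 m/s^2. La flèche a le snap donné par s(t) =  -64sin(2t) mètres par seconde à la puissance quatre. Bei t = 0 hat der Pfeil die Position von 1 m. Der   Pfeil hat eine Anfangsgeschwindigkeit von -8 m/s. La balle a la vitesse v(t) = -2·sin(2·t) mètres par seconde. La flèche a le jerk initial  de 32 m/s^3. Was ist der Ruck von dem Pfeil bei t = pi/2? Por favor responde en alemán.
Ausgehend von dem Snap s(t) = -64·sin(2·t), nehmen wir 1 Stammfunktion. Das Integral von dem Snap, mit j(0) = 32, ergibt den Ruck: j(t) = 32·cos(2·t). Aus der Gleichung für den Ruck j(t) = 32·cos(2·t), setzen wir t = pi/2 ein und erhalten j = -32.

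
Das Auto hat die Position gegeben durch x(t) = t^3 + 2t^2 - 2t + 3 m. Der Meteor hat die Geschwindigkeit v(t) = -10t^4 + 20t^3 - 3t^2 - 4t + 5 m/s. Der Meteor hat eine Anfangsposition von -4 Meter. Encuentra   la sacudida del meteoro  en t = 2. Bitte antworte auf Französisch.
En partant de la vitesse v(t) = -10·t^4 + 20·t^3 - 3·t^2 - 4·t + 5, nous prenons 2 dérivées. En dérivant la vitesse, nous obtenons l'accélération: a(t) = -40·t^3 + 60·t^2 - 6·t - 4. La dérivée de l'accélération donne le jerk: j(t) = -120·t^2 + 120·t - 6. En utilisant j(t) = -120·t^2 + 120·t - 6 et en substituant t = 2, nous trouvons j = -246.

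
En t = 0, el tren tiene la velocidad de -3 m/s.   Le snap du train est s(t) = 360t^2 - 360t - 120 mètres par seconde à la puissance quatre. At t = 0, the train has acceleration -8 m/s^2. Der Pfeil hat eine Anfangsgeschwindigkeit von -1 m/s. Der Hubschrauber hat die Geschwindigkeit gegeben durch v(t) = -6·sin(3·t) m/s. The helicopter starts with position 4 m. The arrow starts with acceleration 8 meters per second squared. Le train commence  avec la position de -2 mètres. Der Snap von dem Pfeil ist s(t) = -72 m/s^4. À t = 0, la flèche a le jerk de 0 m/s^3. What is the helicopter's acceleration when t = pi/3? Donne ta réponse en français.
Nous devons dériver notre équation de la vitesse v(t) = -6·sin(3·t) 1 fois. En prenant d/dt de v(t), nous trouvons a(t) = -18·cos(3·t). De l'équation de l'accélération a(t) = -18·cos(3·t), nous substituons t = pi/3 pour obtenir a = 18.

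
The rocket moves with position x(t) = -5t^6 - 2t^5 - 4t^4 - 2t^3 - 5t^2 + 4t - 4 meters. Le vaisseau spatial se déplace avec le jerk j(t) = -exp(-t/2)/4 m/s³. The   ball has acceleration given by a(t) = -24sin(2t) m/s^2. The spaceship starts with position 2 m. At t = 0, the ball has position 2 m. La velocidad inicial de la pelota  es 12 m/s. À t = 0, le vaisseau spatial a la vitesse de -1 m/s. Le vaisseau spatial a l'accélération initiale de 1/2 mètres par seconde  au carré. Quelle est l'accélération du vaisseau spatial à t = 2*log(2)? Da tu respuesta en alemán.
Ausgehend von dem Ruck j(t) = -exp(-t/2)/4, nehmen wir 1 Integral. Durch Integration von dem Ruck und Verwendung der Anfangsbedingung a(0) = 1/2, erhalten wir a(t) = exp(-t/2)/2. Mit a(t) = exp(-t/2)/2 und Einsetzen von t = 2*log(2), finden wir a = 1/4.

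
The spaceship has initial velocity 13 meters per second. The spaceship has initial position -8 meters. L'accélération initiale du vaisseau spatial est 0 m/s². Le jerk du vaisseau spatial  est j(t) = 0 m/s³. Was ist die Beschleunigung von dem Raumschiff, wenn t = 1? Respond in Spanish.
Para resolver esto, necesitamos tomar 1 integral de nuestra ecuación de la sacudida j(t) = 0. Integrando la sacudida y usando la condición inicial a(0) = 0, obtenemos a(t) = 0. Tenemos la aceleración a(t) = 0. Sustituyendo t = 1: a(1) = 0.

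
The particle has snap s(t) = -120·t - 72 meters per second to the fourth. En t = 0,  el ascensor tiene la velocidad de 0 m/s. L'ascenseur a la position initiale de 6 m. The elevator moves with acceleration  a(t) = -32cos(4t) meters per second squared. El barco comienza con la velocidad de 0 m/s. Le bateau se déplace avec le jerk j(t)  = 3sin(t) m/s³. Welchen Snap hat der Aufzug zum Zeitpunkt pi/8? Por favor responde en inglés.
To solve this, we need to take 2 derivatives of our acceleration equation a(t) = -32·cos(4·t). The derivative of acceleration gives jerk: j(t) = 128·sin(4·t). Differentiating jerk, we get snap: s(t) = 512·cos(4·t). Using s(t) = 512·cos(4·t) and substituting t = pi/8, we find s = 0.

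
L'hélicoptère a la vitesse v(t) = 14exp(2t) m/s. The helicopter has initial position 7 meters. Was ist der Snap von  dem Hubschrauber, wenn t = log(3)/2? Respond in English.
To solve this, we need to take 3 derivatives of our velocity equation v(t) = 14·exp(2·t). Taking d/dt of v(t), we find a(t) = 28·exp(2·t). Differentiating acceleration, we get jerk: j(t) = 56·exp(2·t). Taking d/dt of j(t), we find s(t) = 112·exp(2·t). We have snap s(t) = 112·exp(2·t). Substituting t = log(3)/2: s(log(3)/2) = 336.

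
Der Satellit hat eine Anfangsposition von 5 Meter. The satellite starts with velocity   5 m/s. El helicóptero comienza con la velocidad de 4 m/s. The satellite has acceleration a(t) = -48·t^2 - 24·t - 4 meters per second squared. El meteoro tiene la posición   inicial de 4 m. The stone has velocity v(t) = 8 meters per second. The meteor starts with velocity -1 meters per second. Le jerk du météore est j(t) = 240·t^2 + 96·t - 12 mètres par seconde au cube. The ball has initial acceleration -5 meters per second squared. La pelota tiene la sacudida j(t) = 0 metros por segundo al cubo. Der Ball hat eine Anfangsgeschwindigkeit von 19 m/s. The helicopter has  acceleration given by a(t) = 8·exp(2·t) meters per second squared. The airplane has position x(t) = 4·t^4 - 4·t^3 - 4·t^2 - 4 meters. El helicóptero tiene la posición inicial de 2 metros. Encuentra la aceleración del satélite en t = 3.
De la ecuación de la aceleración a(t) = -48·t^2 - 24·t - 4, sustituimos t = 3 para obtener a = -508.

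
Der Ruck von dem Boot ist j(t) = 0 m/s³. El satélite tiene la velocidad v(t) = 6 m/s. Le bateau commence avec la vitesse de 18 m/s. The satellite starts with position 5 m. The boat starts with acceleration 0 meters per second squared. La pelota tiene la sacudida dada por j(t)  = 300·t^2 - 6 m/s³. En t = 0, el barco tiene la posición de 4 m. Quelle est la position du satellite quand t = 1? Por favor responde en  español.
Debemos encontrar la integral de nuestra ecuación de la velocidad v(t) = 6 1 vez. La antiderivada de la velocidad es la posición. Usando x(0) = 5, obtenemos x(t) = 6·t + 5. Usando x(t) = 6·t + 5 y sustituyendo t = 1, encontramos x = 11.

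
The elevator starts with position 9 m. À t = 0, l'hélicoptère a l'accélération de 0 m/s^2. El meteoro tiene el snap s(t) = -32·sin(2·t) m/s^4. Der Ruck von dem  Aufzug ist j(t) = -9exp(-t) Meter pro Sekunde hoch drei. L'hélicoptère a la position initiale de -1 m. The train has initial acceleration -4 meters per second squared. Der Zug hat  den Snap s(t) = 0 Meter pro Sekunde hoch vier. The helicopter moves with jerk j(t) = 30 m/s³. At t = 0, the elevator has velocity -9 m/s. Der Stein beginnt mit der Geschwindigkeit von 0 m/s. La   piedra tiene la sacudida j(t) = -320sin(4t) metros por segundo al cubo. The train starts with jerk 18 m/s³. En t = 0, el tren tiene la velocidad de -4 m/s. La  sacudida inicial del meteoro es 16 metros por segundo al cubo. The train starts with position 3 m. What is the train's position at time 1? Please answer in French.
En partant du snap s(t) = 0, nous prenons 4 primitives. En intégrant le snap et en utilisant la condition initiale j(0) = 18, nous obtenons j(t) = 18. L'intégrale du jerk, avec a(0) = -4, donne l'accélération: a(t) = 18·t - 4. L'intégrale de l'accélération est la vitesse. En utilisant v(0) = -4, nous obtenons v(t) = 9·t^2 - 4·t - 4. En prenant ∫v(t)dt et en appliquant x(0) = 3, nous trouvons x(t) = 3·t^3 - 2·t^2 - 4·t + 3. Nous avons la position x(t) = 3·t^3 - 2·t^2 - 4·t + 3. En substituant t = 1: x(1) = 0.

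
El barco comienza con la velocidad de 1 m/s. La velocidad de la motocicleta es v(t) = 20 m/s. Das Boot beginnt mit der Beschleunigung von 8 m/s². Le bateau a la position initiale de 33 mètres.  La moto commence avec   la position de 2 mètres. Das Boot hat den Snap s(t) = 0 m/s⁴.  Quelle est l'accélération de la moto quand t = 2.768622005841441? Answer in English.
We must differentiate our velocity equation v(t) = 20 1 time. Taking d/dt of v(t), we find a(t) = 0. We have acceleration a(t) = 0. Substituting t = 2.768622005841441: a(2.768622005841441) = 0.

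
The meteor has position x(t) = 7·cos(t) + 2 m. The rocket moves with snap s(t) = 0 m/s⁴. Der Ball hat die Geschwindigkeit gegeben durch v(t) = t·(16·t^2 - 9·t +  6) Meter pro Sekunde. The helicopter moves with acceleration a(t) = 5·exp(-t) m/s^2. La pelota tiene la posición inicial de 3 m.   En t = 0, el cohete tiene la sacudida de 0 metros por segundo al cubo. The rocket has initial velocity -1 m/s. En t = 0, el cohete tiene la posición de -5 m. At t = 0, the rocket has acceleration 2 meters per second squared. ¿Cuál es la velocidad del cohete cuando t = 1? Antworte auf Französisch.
Nous devons intégrer notre équation du snap s(t) = 0 3 fois. L'intégrale du snap est le jerk. En utilisant j(0) = 0, nous obtenons j(t) = 0. L'intégrale du jerk est l'accélération. En utilisant a(0) = 2, nous obtenons a(t) = 2. En intégrant l'accélération et en utilisant la condition initiale v(0) = -1, nous obtenons v(t) = 2·t - 1. De l'équation de la vitesse v(t) = 2·t - 1, nous substituons t = 1 pour obtenir v = 1.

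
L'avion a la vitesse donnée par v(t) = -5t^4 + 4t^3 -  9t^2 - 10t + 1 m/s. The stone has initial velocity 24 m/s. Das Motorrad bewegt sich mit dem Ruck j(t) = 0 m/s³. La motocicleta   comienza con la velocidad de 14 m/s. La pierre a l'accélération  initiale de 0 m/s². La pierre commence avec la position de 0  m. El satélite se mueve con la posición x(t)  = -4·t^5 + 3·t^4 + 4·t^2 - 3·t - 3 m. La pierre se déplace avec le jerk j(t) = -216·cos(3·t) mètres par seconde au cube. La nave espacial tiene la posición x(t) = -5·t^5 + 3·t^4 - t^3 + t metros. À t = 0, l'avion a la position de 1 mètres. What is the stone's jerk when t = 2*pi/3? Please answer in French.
De l'équation du jerk j(t) = -216·cos(3·t), nous substituons t = 2*pi/3 pour obtenir j = -216.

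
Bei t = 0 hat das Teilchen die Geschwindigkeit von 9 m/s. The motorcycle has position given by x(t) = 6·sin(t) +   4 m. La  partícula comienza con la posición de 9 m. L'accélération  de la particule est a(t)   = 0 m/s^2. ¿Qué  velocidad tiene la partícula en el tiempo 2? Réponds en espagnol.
Debemos encontrar la integral de nuestra ecuación de la aceleración a(t) = 0 1 vez. Tomando ∫a(t)dt y aplicando v(0) = 9, encontramos v(t) = 9. De la ecuación de la velocidad v(t) = 9, sustituimos t = 2 para obtener v = 9.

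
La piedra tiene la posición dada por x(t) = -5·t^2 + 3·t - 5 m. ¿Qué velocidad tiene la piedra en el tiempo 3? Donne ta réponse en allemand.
Wir müssen unsere Gleichung für die Position x(t) = -5·t^2 + 3·t - 5 1-mal ableiten. Mit d/dt von x(t) finden wir v(t) = 3 - 10·t. Aus der Gleichung für die Geschwindigkeit v(t) = 3 - 10·t, setzen wir t = 3 ein und erhalten v = -27.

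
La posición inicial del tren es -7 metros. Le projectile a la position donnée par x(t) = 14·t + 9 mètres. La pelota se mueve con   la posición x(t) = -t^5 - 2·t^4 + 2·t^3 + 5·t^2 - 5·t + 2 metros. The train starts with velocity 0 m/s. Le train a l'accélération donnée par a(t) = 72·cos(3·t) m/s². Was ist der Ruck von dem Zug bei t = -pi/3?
Ausgehend von der Beschleunigung a(t) = 72·cos(3·t), nehmen wir 1 Ableitung. Durch Ableiten von der Beschleunigung erhalten wir den Ruck: j(t) = -216·sin(3·t). Aus der Gleichung für den Ruck j(t) = -216·sin(3·t), setzen wir t = -pi/3 ein und erhalten j = 0.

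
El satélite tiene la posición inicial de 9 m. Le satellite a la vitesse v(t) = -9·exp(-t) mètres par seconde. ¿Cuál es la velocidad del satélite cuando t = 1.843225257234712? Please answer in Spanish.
Tenemos la velocidad v(t) = -9·exp(-t). Sustituyendo t = 1.843225257234712: v(1.843225257234712) = -1.42475421779131.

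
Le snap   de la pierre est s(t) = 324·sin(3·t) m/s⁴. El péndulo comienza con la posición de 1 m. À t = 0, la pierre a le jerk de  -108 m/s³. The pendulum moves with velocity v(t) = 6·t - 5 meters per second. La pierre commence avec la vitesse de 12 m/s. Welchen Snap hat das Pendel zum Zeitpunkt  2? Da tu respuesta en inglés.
We must differentiate our velocity equation v(t) = 6·t - 5 3 times. The derivative of velocity gives acceleration: a(t) = 6. Differentiating acceleration, we get jerk: j(t) = 0. The derivative of jerk gives snap: s(t) = 0. From the given snap equation s(t) = 0, we substitute t = 2 to get s = 0.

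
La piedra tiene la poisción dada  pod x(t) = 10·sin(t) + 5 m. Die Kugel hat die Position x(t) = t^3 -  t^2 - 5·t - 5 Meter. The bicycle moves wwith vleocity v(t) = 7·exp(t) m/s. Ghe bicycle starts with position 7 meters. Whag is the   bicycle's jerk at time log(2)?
To solve this, we need to take 2 derivatives of our velocity equation v(t) = 7·exp(t). Taking d/dt of v(t), we find a(t) = 7·exp(t). Differentiating acceleration, we get jerk: j(t) = 7·exp(t). We have jerk j(t) = 7·exp(t). Substituting t = log(2): j(log(2)) = 14.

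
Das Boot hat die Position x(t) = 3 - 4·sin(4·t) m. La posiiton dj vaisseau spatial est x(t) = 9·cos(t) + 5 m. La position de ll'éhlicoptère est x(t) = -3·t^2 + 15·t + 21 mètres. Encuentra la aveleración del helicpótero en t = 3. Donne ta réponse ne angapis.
We must differentiate our position equation x(t) = -3·t^2 + 15·t + 21 2 times. Differentiating position, we get velocity: v(t) = 15 - 6·t. The derivative of velocity gives acceleration: a(t) = -6. Using a(t) = -6 and substituting t = 3, we find a = -6.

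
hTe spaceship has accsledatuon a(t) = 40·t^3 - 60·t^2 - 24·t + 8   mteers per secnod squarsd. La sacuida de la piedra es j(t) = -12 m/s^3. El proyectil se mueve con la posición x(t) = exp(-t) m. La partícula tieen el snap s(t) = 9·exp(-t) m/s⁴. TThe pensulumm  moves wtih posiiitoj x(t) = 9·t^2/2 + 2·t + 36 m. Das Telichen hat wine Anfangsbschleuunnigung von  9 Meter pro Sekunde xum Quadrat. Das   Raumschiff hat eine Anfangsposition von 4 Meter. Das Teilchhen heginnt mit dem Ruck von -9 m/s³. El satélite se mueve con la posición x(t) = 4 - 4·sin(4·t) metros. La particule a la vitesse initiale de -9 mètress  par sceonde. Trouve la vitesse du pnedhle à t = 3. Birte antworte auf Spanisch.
Partiendo de la posición x(t) = 9·t^2/2 + 2·t + 36, tomamos 1 derivada. Tomando d/dt de x(t), encontramos v(t) = 9·t + 2. De la ecuación de la velocidad v(t) = 9·t + 2, sustituimos t = 3 para obtener v = 29.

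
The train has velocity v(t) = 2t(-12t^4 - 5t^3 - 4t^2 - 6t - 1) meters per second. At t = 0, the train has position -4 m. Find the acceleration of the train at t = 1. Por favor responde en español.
Para resolver esto, necesitamos tomar 1 derivada de nuestra ecuación de la velocidad v(t) = 2·t·(-12·t^4 - 5·t^3 - 4·t^2 - 6·t - 1). Tomando d/dt de v(t), encontramos a(t) = -24·t^4 - 10·t^3 - 8·t^2 + 2·t·(-48·t^3 - 15·t^2 - 8·t - 6) - 12·t - 2. Usando a(t) = -24·t^4 - 10·t^3 - 8·t^2 + 2·t·(-48·t^3 - 15·t^2 - 8·t - 6) - 12·t - 2 y sustituyendo t = 1, encontramos a = -210.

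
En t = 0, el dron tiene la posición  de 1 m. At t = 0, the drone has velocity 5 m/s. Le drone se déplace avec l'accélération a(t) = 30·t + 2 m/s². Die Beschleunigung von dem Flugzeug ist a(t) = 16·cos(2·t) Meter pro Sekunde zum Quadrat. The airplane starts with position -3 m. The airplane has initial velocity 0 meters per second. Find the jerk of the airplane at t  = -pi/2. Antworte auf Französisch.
Nous devons dériver notre équation de l'accélération a(t) = 16·cos(2·t) 1 fois. La dérivée de l'accélération donne le jerk: j(t) = -32·sin(2·t). Nous avons le jerk j(t) = -32·sin(2·t). En substituant t = -pi/2: j(-pi/2) = 0.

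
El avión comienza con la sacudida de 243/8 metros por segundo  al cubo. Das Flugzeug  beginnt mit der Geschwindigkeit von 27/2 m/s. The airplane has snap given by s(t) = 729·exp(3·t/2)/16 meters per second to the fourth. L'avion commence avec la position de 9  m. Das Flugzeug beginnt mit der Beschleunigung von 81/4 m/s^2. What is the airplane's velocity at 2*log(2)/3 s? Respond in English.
Starting from snap s(t) = 729·exp(3·t/2)/16, we take 3 antiderivatives. The integral of snap, with j(0) = 243/8, gives jerk: j(t) = 243·exp(3·t/2)/8. Finding the antiderivative of j(t) and using a(0) = 81/4: a(t) = 81·exp(3·t/2)/4. Taking ∫a(t)dt and applying v(0) = 27/2, we find v(t) = 27·exp(3·t/2)/2. Using v(t) = 27·exp(3·t/2)/2 and substituting t = 2*log(2)/3, we find v = 27.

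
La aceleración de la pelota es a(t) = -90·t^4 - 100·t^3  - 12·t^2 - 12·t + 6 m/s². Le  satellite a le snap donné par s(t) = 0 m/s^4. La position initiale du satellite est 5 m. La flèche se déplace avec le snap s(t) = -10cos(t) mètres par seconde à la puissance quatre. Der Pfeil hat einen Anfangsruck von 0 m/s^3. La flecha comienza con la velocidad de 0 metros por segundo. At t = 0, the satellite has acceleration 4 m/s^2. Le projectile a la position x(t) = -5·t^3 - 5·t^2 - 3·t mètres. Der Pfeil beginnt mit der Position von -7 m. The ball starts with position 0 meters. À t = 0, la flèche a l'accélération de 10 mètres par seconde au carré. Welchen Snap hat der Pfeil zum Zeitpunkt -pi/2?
Wir haben den Snap s(t) = -10·cos(t). Durch Einsetzen von t = -pi/2: s(-pi/2) = 0.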